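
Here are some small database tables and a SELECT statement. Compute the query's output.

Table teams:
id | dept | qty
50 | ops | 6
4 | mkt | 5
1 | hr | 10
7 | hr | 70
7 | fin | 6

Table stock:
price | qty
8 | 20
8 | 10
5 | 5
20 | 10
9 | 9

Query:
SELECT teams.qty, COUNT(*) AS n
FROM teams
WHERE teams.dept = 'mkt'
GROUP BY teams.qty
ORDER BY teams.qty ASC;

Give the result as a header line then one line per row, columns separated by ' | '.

== RESULT ==
teams.qty | n
5 | 1

Derivation:
After WHERE (1 rows):
teams.id | teams.dept | teams.qty
4 | mkt | 5
After GROUP BY (1 rows):
teams.qty | n
5 | 1
After ORDER BY (1 rows):
teams.qty | n
5 | 1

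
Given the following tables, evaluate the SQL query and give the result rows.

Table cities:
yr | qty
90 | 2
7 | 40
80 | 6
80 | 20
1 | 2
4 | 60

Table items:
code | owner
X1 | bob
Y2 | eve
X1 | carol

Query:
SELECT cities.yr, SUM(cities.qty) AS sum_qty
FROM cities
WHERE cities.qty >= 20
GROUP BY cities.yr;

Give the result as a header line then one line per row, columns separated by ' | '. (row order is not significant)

== RESULT ==
cities.yr | sum_qty
7 | 40
80 | 20
4 | 60

Derivation:
After WHERE (3 rows):
cities.yr | cities.qty
7 | 40
80 | 20
4 | 60
After GROUP BY (3 rows):
cities.yr | sum_qty
7 | 40
80 | 20
4 | 60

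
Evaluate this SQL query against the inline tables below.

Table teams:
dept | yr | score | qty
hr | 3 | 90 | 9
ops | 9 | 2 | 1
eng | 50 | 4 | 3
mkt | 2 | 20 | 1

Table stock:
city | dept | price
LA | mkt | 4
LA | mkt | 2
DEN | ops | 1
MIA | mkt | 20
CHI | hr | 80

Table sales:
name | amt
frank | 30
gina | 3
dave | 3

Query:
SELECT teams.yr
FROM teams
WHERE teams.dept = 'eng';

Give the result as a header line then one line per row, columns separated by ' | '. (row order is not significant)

After WHERE (1 rows):
teams.dept | teams.yr | teams.score | teams.qty
eng | 50 | 4 | 3
After SELECT (1 rows):
teams.yr
50

== RESULT ==
teams.yr
50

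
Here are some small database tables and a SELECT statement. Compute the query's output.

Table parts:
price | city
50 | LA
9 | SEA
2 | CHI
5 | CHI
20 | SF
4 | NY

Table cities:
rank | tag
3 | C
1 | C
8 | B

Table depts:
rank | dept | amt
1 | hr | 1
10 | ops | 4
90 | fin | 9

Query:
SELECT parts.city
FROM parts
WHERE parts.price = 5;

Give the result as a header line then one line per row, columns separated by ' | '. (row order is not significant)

== RESULT ==
parts.city
CHI

Derivation:
After WHERE (1 rows):
parts.price | parts.city
5 | CHI
After SELECT (1 rows):
parts.city
CHI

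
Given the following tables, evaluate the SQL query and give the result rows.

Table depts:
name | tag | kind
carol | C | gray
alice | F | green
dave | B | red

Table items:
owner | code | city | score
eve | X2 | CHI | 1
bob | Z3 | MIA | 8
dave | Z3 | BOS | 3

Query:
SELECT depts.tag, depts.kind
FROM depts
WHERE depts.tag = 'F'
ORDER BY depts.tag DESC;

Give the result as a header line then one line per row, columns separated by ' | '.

== RESULT ==
depts.tag | depts.kind
F | green

Derivation:
After WHERE (1 rows):
depts.name | depts.tag | depts.kind
alice | F | green
After SELECT (1 rows):
depts.tag | depts.kind
F | green
After ORDER BY (1 rows):
depts.tag | depts.kind
F | green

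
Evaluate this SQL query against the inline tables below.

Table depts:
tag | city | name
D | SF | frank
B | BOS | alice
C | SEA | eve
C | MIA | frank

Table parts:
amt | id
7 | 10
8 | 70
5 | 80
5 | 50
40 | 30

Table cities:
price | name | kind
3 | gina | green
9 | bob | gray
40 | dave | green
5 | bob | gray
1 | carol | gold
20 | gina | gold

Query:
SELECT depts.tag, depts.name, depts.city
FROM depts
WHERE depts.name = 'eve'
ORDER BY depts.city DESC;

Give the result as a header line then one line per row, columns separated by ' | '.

After WHERE (1 rows):
depts.tag | depts.city | depts.name
C | SEA | eve
After SELECT (1 rows):
depts.tag | depts.name | depts.city
C | eve | SEA
After ORDER BY (1 rows):
depts.tag | depts.name | depts.city
C | eve | SEA

== RESULT ==
depts.tag | depts.name | depts.city
C | eve | SEA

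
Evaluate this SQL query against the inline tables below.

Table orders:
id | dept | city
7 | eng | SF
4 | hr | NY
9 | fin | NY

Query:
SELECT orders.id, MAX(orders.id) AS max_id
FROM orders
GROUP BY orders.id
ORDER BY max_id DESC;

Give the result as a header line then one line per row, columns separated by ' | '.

== RESULT ==
orders.id | max_id
9 | 9
7 | 7
4 | 4

Derivation:
After GROUP BY (3 rows):
orders.id | max_id
7 | 7
4 | 4
9 | 9
After ORDER BY (3 rows):
orders.id | max_id
9 | 9
7 | 7
4 | 4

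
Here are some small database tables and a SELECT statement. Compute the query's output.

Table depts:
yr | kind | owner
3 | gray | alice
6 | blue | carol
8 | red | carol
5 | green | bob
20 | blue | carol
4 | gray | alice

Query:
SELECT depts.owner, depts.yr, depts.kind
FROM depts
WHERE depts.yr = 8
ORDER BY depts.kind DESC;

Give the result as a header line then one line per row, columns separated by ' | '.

After WHERE (1 rows):
depts.yr | depts.kind | depts.owner
8 | red | carol
After SELECT (1 rows):
depts.owner | depts.yr | depts.kind
carol | 8 | red
After ORDER BY (1 rows):
depts.owner | depts.yr | depts.kind
carol | 8 | red

== RESULT ==
depts.owner | depts.yr | depts.kind
carol | 8 | red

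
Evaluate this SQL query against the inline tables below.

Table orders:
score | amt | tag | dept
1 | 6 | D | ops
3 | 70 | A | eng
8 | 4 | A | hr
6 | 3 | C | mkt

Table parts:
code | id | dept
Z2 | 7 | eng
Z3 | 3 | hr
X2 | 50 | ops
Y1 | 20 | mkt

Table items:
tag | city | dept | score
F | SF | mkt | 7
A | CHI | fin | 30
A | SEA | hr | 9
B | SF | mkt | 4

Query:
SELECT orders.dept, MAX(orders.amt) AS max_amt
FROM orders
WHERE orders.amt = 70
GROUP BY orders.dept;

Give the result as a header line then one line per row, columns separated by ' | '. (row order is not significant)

== RESULT ==
orders.dept | max_amt
eng | 70

Derivation:
After WHERE (1 rows):
orders.score | orders.amt | orders.tag | orders.dept
3 | 70 | A | eng
After GROUP BY (1 rows):
orders.dept | max_amt
eng | 70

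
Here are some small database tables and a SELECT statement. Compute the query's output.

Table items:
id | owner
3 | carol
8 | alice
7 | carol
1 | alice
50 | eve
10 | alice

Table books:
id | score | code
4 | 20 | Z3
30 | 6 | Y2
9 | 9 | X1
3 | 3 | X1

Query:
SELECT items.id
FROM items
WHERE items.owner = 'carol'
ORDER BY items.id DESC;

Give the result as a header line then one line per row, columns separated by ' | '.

== RESULT ==
items.id
7
3

Derivation:
After WHERE (2 rows):
items.id | items.owner
3 | carol
7 | carol
After SELECT (2 rows):
items.id
3
7
After ORDER BY (2 rows):
items.id
7
3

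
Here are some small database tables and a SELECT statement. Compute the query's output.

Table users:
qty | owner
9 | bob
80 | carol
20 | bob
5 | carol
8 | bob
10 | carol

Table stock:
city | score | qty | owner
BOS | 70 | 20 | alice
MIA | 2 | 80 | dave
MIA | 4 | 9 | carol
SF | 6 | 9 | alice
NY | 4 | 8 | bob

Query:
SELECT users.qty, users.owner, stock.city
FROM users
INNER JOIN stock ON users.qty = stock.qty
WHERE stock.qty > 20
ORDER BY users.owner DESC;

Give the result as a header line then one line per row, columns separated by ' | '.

== RESULT ==
users.qty | users.owner | stock.city
80 | carol | MIA

Derivation:
After JOIN stock (5 rows):
users.qty | users.owner | stock.city | stock.score | stock.qty | stock.owner
9 | bob | MIA | 4 | 9 | carol
9 | bob | SF | 6 | 9 | alice
80 | carol | MIA | 2 | 80 | dave
20 | bob | BOS | 70 | 20 | alice
8 | bob | NY | 4 | 8 | bob
After WHERE (1 rows):
users.qty | users.owner | stock.city | stock.score | stock.qty | stock.owner
80 | carol | MIA | 2 | 80 | dave
After SELECT (1 rows):
users.qty | users.owner | stock.city
80 | carol | MIA
After ORDER BY (1 rows):
users.qty | users.owner | stock.city
80 | carol | MIA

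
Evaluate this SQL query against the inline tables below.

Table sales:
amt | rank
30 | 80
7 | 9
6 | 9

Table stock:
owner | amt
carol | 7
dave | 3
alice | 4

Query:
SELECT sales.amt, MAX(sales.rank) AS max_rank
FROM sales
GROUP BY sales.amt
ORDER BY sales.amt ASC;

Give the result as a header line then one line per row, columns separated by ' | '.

== RESULT ==
sales.amt | max_rank
6 | 9
7 | 9
30 | 80

Derivation:
After GROUP BY (3 rows):
sales.amt | max_rank
30 | 80
7 | 9
6 | 9
After ORDER BY (3 rows):
sales.amt | max_rank
6 | 9
7 | 9
30 | 80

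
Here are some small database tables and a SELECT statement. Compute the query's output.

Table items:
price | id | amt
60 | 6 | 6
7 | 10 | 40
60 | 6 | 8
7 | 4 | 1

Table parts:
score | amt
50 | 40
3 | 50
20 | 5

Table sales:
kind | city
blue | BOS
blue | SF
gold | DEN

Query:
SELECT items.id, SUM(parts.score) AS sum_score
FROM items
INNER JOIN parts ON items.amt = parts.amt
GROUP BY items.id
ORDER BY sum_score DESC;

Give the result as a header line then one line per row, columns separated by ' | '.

== RESULT ==
items.id | sum_score
10 | 50

Derivation:
After JOIN parts (1 rows):
items.price | items.id | items.amt | parts.score | parts.amt
7 | 10 | 40 | 50 | 40
After GROUP BY (1 rows):
items.id | sum_score
10 | 50
After ORDER BY (1 rows):
items.id | sum_score
10 | 50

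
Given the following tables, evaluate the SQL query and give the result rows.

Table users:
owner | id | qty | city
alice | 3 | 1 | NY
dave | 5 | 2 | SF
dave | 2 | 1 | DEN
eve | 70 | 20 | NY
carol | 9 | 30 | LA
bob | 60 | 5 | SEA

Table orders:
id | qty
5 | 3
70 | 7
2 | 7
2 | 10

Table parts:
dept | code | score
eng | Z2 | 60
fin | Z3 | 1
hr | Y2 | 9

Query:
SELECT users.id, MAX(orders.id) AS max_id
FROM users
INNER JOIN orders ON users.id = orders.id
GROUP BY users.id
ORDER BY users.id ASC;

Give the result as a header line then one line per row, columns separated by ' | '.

After JOIN orders (4 rows):
users.owner | users.id | users.qty | users.city | orders.id | orders.qty
dave | 5 | 2 | SF | 5 | 3
dave | 2 | 1 | DEN | 2 | 7
dave | 2 | 1 | DEN | 2 | 10
eve | 70 | 20 | NY | 70 | 7
After GROUP BY (3 rows):
users.id | max_id
5 | 5
2 | 2
70 | 70
After ORDER BY (3 rows):
users.id | max_id
2 | 2
5 | 5
70 | 70

== RESULT ==
users.id | max_id
2 | 2
5 | 5
70 | 70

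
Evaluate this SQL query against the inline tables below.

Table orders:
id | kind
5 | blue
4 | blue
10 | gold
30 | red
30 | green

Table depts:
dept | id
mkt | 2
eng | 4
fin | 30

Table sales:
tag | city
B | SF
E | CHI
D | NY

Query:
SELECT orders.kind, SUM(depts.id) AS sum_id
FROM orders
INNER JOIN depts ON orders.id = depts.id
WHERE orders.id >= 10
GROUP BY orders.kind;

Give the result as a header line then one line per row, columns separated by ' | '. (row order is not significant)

== RESULT ==
orders.kind | sum_id
red | 30
green | 30

Derivation:
After JOIN depts (3 rows):
orders.id | orders.kind | depts.dept | depts.id
4 | blue | eng | 4
30 | red | fin | 30
30 | green | fin | 30
After WHERE (2 rows):
orders.id | orders.kind | depts.dept | depts.id
30 | red | fin | 30
30 | green | fin | 30
After GROUP BY (2 rows):
orders.kind | sum_id
red | 30
green | 30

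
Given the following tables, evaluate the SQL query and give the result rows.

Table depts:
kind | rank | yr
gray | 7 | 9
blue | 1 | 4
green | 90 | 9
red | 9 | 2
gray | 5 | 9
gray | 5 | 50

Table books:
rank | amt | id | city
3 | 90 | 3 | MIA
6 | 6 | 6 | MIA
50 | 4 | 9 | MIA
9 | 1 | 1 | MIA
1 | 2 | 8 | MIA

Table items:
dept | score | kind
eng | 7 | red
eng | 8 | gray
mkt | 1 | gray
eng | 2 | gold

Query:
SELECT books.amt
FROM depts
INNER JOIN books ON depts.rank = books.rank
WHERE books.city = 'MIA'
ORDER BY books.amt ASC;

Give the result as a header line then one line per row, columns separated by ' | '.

== RESULT ==
books.amt
1
2

Derivation:
After JOIN books (2 rows):
depts.kind | depts.rank | depts.yr | books.rank | books.amt | books.id | books.city
blue | 1 | 4 | 1 | 2 | 8 | MIA
red | 9 | 2 | 9 | 1 | 1 | MIA
After WHERE (2 rows):
depts.kind | depts.rank | depts.yr | books.rank | books.amt | books.id | books.city
blue | 1 | 4 | 1 | 2 | 8 | MIA
red | 9 | 2 | 9 | 1 | 1 | MIA
After SELECT (2 rows):
books.amt
2
1
After ORDER BY (2 rows):
books.amt
1
2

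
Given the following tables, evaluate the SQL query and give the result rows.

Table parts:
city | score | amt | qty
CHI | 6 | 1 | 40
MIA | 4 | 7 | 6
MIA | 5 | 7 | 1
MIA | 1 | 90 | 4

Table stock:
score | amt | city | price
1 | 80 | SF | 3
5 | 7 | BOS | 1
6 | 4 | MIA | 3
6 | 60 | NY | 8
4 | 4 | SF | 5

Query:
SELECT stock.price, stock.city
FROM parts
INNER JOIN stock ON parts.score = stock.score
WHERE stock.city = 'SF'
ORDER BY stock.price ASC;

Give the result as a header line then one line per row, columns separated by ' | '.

After JOIN stock (5 rows):
parts.city | parts.score | parts.amt | parts.qty | stock.score | stock.amt | stock.city | stock.price
CHI | 6 | 1 | 40 | 6 | 4 | MIA | 3
CHI | 6 | 1 | 40 | 6 | 60 | NY | 8
MIA | 4 | 7 | 6 | 4 | 4 | SF | 5
MIA | 5 | 7 | 1 | 5 | 7 | BOS | 1
MIA | 1 | 90 | 4 | 1 | 80 | SF | 3
After WHERE (2 rows):
parts.city | parts.score | parts.amt | parts.qty | stock.score | stock.amt | stock.city | stock.price
MIA | 4 | 7 | 6 | 4 | 4 | SF | 5
MIA | 1 | 90 | 4 | 1 | 80 | SF | 3
After SELECT (2 rows):
stock.price | stock.city
5 | SF
3 | SF
After ORDER BY (2 rows):
stock.price | stock.city
3 | SF
5 | SF

== RESULT ==
stock.price | stock.city
3 | SF
5 | SF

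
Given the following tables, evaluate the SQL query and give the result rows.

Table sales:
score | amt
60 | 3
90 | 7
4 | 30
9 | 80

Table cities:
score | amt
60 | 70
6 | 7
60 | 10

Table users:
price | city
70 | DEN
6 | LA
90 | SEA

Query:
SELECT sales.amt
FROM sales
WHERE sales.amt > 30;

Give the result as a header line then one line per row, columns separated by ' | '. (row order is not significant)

== RESULT ==
sales.amt
80

Derivation:
After WHERE (1 rows):
sales.score | sales.amt
9 | 80
After SELECT (1 rows):
sales.amt
80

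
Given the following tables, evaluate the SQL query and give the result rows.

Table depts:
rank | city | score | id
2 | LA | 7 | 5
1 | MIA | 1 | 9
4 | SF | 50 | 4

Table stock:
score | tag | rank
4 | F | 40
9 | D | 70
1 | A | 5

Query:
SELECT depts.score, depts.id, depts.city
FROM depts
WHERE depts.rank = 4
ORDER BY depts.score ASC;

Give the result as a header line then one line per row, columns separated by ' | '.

After WHERE (1 rows):
depts.rank | depts.city | depts.score | depts.id
4 | SF | 50 | 4
After SELECT (1 rows):
depts.score | depts.id | depts.city
50 | 4 | SF
After ORDER BY (1 rows):
depts.score | depts.id | depts.city
50 | 4 | SF

== RESULT ==
depts.score | depts.id | depts.city
50 | 4 | SF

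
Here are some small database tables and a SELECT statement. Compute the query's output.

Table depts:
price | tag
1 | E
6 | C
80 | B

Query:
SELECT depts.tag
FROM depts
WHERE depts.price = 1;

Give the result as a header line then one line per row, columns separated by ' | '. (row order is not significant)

After WHERE (1 rows):
depts.price | depts.tag
1 | E
After SELECT (1 rows):
depts.tag
E

== RESULT ==
depts.tag
E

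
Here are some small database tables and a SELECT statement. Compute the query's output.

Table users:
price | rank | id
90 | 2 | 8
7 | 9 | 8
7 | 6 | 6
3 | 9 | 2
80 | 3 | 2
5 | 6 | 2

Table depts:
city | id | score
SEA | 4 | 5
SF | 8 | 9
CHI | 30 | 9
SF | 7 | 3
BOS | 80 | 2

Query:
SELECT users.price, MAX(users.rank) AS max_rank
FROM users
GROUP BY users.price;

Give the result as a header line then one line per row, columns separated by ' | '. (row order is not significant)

After GROUP BY (5 rows):
users.price | max_rank
90 | 2
7 | 9
3 | 9
80 | 3
5 | 6

== RESULT ==
users.price | max_rank
90 | 2
7 | 9
3 | 9
80 | 3
5 | 6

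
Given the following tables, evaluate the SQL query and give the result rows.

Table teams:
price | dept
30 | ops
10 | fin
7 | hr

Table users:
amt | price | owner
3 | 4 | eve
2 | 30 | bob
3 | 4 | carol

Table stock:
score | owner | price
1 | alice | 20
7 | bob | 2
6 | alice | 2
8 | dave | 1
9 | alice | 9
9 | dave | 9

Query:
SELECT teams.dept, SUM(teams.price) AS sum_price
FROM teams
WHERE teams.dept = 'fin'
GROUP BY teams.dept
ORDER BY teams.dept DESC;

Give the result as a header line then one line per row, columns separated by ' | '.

After WHERE (1 rows):
teams.price | teams.dept
10 | fin
After GROUP BY (1 rows):
teams.dept | sum_price
fin | 10
After ORDER BY (1 rows):
teams.dept | sum_price
fin | 10

== RESULT ==
teams.dept | sum_price
fin | 10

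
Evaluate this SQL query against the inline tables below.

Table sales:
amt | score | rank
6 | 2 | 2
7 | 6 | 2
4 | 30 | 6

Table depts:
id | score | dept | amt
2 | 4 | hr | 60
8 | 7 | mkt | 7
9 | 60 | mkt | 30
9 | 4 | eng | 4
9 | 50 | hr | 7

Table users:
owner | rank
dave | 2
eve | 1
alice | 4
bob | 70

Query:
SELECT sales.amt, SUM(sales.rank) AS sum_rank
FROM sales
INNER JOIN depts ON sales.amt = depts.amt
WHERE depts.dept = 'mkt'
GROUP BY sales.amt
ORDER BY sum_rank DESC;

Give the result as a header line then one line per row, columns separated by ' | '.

== RESULT ==
sales.amt | sum_rank
7 | 2

Derivation:
After JOIN depts (3 rows):
sales.amt | sales.score | sales.rank | depts.id | depts.score | depts.dept | depts.amt
7 | 6 | 2 | 8 | 7 | mkt | 7
7 | 6 | 2 | 9 | 50 | hr | 7
4 | 30 | 6 | 9 | 4 | eng | 4
After WHERE (1 rows):
sales.amt | sales.score | sales.rank | depts.id | depts.score | depts.dept | depts.amt
7 | 6 | 2 | 8 | 7 | mkt | 7
After GROUP BY (1 rows):
sales.amt | sum_rank
7 | 2
After ORDER BY (1 rows):
sales.amt | sum_rank
7 | 2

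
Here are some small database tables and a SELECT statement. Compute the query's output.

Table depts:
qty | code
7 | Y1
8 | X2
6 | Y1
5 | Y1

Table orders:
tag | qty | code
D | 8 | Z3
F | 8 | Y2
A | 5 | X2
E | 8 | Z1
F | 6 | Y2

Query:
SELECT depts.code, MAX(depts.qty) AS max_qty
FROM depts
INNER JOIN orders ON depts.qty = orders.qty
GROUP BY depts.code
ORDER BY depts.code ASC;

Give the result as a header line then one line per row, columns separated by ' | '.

After JOIN orders (5 rows):
depts.qty | depts.code | orders.tag | orders.qty | orders.code
8 | X2 | D | 8 | Z3
8 | X2 | F | 8 | Y2
8 | X2 | E | 8 | Z1
6 | Y1 | F | 6 | Y2
5 | Y1 | A | 5 | X2
After GROUP BY (2 rows):
depts.code | max_qty
X2 | 8
Y1 | 6
After ORDER BY (2 rows):
depts.code | max_qty
X2 | 8
Y1 | 6

== RESULT ==
depts.code | max_qty
X2 | 8
Y1 | 6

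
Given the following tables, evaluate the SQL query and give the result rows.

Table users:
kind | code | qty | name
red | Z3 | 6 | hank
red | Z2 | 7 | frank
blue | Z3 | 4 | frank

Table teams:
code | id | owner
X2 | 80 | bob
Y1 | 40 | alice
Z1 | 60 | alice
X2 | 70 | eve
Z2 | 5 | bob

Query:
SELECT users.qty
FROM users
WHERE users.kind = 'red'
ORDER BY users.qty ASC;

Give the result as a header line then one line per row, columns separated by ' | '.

After WHERE (2 rows):
users.kind | users.code | users.qty | users.name
red | Z3 | 6 | hank
red | Z2 | 7 | frank
After SELECT (2 rows):
users.qty
6
7
After ORDER BY (2 rows):
users.qty
6
7

== RESULT ==
users.qty
6
7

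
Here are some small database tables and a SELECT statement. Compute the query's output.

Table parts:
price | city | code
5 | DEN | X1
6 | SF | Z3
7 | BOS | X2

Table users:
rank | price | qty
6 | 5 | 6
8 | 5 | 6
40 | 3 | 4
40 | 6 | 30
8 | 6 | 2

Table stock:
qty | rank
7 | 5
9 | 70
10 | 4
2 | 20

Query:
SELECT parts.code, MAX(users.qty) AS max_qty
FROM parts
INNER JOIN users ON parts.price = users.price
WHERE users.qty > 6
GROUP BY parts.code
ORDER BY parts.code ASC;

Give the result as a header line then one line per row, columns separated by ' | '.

After JOIN users (4 rows):
parts.price | parts.city | parts.code | users.rank | users.price | users.qty
5 | DEN | X1 | 6 | 5 | 6
5 | DEN | X1 | 8 | 5 | 6
6 | SF | Z3 | 40 | 6 | 30
6 | SF | Z3 | 8 | 6 | 2
After WHERE (1 rows):
parts.price | parts.city | parts.code | users.rank | users.price | users.qty
6 | SF | Z3 | 40 | 6 | 30
After GROUP BY (1 rows):
parts.code | max_qty
Z3 | 30
After ORDER BY (1 rows):
parts.code | max_qty
Z3 | 30

== RESULT ==
parts.code | max_qty
Z3 | 30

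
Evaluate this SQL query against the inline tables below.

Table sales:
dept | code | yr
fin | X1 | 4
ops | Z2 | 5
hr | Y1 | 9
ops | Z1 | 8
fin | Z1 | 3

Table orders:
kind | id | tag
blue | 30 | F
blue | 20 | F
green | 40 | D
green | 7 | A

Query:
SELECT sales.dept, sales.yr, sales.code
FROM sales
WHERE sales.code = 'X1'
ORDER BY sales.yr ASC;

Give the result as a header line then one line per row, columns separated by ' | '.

== RESULT ==
sales.dept | sales.yr | sales.code
fin | 4 | X1

Derivation:
After WHERE (1 rows):
sales.dept | sales.code | sales.yr
fin | X1 | 4
After SELECT (1 rows):
sales.dept | sales.yr | sales.code
fin | 4 | X1
After ORDER BY (1 rows):
sales.dept | sales.yr | sales.code
fin | 4 | X1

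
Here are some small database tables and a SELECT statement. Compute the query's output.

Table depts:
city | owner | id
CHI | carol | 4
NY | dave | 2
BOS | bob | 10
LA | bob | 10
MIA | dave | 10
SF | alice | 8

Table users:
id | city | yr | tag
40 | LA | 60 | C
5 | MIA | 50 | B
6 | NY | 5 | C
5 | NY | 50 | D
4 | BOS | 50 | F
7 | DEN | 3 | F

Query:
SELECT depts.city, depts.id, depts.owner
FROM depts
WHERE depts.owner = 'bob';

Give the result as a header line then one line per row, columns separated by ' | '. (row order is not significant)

After WHERE (2 rows):
depts.city | depts.owner | depts.id
BOS | bob | 10
LA | bob | 10
After SELECT (2 rows):
depts.city | depts.id | depts.owner
BOS | 10 | bob
LA | 10 | bob

== RESULT ==
depts.city | depts.id | depts.owner
BOS | 10 | bob
LA | 10 | bob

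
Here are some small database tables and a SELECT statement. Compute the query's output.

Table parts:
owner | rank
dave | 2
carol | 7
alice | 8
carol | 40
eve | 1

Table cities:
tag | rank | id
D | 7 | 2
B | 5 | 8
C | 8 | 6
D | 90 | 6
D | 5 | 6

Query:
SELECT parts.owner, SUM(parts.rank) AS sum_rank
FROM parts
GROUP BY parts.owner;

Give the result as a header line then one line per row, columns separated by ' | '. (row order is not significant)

After GROUP BY (4 rows):
parts.owner | sum_rank
dave | 2
carol | 47
alice | 8
eve | 1

== RESULT ==
parts.owner | sum_rank
dave | 2
carol | 47
alice | 8
eve | 1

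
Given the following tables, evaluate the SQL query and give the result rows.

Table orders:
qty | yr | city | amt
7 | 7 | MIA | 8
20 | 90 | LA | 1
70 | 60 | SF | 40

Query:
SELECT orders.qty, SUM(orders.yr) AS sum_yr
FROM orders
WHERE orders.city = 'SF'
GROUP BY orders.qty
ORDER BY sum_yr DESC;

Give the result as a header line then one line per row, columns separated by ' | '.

== RESULT ==
orders.qty | sum_yr
70 | 60

Derivation:
After WHERE (1 rows):
orders.qty | orders.yr | orders.city | orders.amt
70 | 60 | SF | 40
After GROUP BY (1 rows):
orders.qty | sum_yr
70 | 60
After ORDER BY (1 rows):
orders.qty | sum_yr
70 | 60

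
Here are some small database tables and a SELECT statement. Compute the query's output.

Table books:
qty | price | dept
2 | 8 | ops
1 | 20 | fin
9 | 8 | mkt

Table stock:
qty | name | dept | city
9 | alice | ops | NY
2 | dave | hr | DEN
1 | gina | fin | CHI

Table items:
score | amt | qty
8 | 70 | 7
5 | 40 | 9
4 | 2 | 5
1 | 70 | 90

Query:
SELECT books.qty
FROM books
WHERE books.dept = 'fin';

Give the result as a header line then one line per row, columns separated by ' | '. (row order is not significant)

== RESULT ==
books.qty
1

Derivation:
After WHERE (1 rows):
books.qty | books.price | books.dept
1 | 20 | fin
After SELECT (1 rows):
books.qty
1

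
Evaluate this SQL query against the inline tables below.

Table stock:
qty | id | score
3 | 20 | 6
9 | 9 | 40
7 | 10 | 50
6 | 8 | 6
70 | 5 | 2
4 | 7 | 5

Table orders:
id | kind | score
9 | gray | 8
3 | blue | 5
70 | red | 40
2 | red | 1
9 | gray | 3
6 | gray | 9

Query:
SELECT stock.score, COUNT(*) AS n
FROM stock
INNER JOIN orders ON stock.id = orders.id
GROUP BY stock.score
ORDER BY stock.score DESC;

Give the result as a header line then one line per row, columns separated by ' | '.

== RESULT ==
stock.score | n
40 | 2

Derivation:
After JOIN orders (2 rows):
stock.qty | stock.id | stock.score | orders.id | orders.kind | orders.score
9 | 9 | 40 | 9 | gray | 8
9 | 9 | 40 | 9 | gray | 3
After GROUP BY (1 rows):
stock.score | n
40 | 2
After ORDER BY (1 rows):
stock.score | n
40 | 2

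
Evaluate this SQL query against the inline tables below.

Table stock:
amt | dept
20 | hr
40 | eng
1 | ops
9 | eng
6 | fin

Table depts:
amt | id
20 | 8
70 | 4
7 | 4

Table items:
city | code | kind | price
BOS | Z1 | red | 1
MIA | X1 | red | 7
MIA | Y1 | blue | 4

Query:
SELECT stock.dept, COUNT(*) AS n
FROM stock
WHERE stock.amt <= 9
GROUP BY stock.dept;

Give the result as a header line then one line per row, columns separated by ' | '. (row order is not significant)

After WHERE (3 rows):
stock.amt | stock.dept
1 | ops
9 | eng
6 | fin
After GROUP BY (3 rows):
stock.dept | n
ops | 1
eng | 1
fin | 1

== RESULT ==
stock.dept | n
ops | 1
eng | 1
fin | 1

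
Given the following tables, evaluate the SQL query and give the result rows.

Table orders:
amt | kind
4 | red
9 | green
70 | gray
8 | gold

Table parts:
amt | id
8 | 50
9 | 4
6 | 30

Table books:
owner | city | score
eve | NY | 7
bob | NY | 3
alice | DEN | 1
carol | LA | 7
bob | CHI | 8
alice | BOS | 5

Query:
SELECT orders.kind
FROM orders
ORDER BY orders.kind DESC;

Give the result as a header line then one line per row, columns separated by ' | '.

After SELECT (4 rows):
orders.kind
red
green
gray
gold
After ORDER BY (4 rows):
orders.kind
red
green
gray
gold

== RESULT ==
orders.kind
red
green
gray
gold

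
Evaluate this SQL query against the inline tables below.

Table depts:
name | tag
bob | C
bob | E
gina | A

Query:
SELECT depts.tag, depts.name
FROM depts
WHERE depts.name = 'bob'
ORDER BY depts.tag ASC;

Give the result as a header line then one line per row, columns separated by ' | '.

After WHERE (2 rows):
depts.name | depts.tag
bob | C
bob | E
After SELECT (2 rows):
depts.tag | depts.name
C | bob
E | bob
After ORDER BY (2 rows):
depts.tag | depts.name
C | bob
E | bob

== RESULT ==
depts.tag | depts.name
C | bob
E | bob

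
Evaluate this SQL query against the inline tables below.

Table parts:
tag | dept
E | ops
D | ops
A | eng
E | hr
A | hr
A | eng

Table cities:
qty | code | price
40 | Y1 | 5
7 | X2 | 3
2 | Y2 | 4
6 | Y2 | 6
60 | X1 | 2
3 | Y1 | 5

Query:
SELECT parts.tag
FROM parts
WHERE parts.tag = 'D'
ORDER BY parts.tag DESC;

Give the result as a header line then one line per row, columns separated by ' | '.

== RESULT ==
parts.tag
D

Derivation:
After WHERE (1 rows):
parts.tag | parts.dept
D | ops
After SELECT (1 rows):
parts.tag
D
After ORDER BY (1 rows):
parts.tag
D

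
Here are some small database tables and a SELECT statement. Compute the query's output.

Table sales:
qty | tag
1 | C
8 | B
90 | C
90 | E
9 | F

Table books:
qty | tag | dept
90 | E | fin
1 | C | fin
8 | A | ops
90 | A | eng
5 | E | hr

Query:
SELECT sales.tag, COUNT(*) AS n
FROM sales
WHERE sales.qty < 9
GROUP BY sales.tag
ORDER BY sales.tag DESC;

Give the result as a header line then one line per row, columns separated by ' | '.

== RESULT ==
sales.tag | n
C | 1
B | 1

Derivation:
After WHERE (2 rows):
sales.qty | sales.tag
1 | C
8 | B
After GROUP BY (2 rows):
sales.tag | n
C | 1
B | 1
After ORDER BY (2 rows):
sales.tag | n
C | 1
B | 1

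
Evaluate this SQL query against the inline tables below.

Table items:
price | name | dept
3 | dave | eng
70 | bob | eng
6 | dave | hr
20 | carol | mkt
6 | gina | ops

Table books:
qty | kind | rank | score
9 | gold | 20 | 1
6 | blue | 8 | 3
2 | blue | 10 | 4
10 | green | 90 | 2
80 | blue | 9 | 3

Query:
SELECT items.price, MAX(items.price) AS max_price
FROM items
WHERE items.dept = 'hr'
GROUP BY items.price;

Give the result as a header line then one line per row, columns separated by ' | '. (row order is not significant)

== RESULT ==
items.price | max_price
6 | 6

Derivation:
After WHERE (1 rows):
items.price | items.name | items.dept
6 | dave | hr
After GROUP BY (1 rows):
items.price | max_price
6 | 6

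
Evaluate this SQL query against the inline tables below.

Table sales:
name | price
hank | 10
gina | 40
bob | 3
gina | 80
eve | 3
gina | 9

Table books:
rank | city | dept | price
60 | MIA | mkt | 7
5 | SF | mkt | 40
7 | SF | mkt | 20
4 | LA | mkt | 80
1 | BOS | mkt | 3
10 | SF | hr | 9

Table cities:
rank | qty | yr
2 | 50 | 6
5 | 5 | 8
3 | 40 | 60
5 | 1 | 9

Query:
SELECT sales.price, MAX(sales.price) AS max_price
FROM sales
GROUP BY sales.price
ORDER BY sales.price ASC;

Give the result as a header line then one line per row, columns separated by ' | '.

== RESULT ==
sales.price | max_price
3 | 3
9 | 9
10 | 10
40 | 40
80 | 80

Derivation:
After GROUP BY (5 rows):
sales.price | max_price
10 | 10
40 | 40
3 | 3
80 | 80
9 | 9
After ORDER BY (5 rows):
sales.price | max_price
3 | 3
9 | 9
10 | 10
40 | 40
80 | 80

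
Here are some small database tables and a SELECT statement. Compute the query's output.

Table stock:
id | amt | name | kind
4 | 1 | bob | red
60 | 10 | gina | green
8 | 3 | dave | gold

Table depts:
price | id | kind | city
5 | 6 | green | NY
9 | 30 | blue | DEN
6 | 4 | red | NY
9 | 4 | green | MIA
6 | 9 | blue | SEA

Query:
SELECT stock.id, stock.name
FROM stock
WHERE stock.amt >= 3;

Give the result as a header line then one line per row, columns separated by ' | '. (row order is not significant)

After WHERE (2 rows):
stock.id | stock.amt | stock.name | stock.kind
60 | 10 | gina | green
8 | 3 | dave | gold
After SELECT (2 rows):
stock.id | stock.name
60 | gina
8 | dave

== RESULT ==
stock.id | stock.name
60 | gina
8 | dave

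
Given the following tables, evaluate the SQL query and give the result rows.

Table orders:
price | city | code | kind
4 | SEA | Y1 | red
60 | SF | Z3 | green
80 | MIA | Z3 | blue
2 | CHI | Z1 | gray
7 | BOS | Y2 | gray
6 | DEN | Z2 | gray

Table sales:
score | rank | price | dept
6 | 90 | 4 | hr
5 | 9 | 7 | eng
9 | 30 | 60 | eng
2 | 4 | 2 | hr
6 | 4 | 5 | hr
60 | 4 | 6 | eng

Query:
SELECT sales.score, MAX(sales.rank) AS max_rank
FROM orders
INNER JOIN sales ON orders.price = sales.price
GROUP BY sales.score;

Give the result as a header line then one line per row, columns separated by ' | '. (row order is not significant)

== RESULT ==
sales.score | max_rank
6 | 90
9 | 30
2 | 4
5 | 9
60 | 4

Derivation:
After JOIN sales (5 rows):
orders.price | orders.city | orders.code | orders.kind | sales.score | sales.rank | sales.price | sales.dept
4 | SEA | Y1 | red | 6 | 90 | 4 | hr
60 | SF | Z3 | green | 9 | 30 | 60 | eng
2 | CHI | Z1 | gray | 2 | 4 | 2 | hr
7 | BOS | Y2 | gray | 5 | 9 | 7 | eng
6 | DEN | Z2 | gray | 60 | 4 | 6 | eng
After GROUP BY (5 rows):
sales.score | max_rank
6 | 90
9 | 30
2 | 4
5 | 9
60 | 4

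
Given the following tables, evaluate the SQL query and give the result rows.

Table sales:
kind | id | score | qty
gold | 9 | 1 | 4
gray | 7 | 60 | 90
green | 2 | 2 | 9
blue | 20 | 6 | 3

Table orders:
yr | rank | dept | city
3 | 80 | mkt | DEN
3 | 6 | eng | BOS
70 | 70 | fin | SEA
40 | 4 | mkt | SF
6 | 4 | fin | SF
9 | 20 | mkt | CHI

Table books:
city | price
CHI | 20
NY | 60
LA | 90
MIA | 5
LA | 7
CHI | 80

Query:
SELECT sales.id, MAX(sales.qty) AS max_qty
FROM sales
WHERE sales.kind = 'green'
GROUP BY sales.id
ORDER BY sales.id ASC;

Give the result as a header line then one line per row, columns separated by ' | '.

== RESULT ==
sales.id | max_qty
2 | 9

Derivation:
After WHERE (1 rows):
sales.kind | sales.id | sales.score | sales.qty
green | 2 | 2 | 9
After GROUP BY (1 rows):
sales.id | max_qty
2 | 9
After ORDER BY (1 rows):
sales.id | max_qty
2 | 9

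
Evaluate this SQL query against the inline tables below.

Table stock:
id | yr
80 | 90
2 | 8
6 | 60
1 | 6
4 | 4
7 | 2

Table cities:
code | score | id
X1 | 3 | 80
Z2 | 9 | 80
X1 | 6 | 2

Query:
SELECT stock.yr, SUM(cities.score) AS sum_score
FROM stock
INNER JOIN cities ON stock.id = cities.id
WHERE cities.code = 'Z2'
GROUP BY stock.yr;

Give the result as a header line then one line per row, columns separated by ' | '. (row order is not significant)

After JOIN cities (3 rows):
stock.id | stock.yr | cities.code | cities.score | cities.id
80 | 90 | X1 | 3 | 80
80 | 90 | Z2 | 9 | 80
2 | 8 | X1 | 6 | 2
After WHERE (1 rows):
stock.id | stock.yr | cities.code | cities.score | cities.id
80 | 90 | Z2 | 9 | 80
After GROUP BY (1 rows):
stock.yr | sum_score
90 | 9

== RESULT ==
stock.yr | sum_score
90 | 9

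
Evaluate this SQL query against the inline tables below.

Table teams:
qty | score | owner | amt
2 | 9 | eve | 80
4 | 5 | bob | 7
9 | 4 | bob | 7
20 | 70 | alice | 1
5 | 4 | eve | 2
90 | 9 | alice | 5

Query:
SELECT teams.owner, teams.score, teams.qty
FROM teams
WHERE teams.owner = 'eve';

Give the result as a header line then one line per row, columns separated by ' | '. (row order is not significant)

After WHERE (2 rows):
teams.qty | teams.score | teams.owner | teams.amt
2 | 9 | eve | 80
5 | 4 | eve | 2
After SELECT (2 rows):
teams.owner | teams.score | teams.qty
eve | 9 | 2
eve | 4 | 5

== RESULT ==
teams.owner | teams.score | teams.qty
eve | 9 | 2
eve | 4 | 5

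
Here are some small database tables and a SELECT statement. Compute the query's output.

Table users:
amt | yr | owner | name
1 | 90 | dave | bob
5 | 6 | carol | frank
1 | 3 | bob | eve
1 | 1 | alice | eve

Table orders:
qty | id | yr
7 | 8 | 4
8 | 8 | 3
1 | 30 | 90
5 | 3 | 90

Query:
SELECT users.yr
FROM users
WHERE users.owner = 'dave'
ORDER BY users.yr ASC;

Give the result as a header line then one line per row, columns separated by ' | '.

After WHERE (1 rows):
users.amt | users.yr | users.owner | users.name
1 | 90 | dave | bob
After SELECT (1 rows):
users.yr
90
After ORDER BY (1 rows):
users.yr
90

== RESULT ==
users.yr
90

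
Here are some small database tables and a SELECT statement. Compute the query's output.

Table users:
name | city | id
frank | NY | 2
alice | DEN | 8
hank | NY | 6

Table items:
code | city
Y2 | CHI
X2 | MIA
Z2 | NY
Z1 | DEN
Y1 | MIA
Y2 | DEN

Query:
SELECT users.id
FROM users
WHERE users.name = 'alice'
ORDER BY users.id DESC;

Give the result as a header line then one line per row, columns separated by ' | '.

After WHERE (1 rows):
users.name | users.city | users.id
alice | DEN | 8
After SELECT (1 rows):
users.id
8
After ORDER BY (1 rows):
users.id
8

== RESULT ==
users.id
8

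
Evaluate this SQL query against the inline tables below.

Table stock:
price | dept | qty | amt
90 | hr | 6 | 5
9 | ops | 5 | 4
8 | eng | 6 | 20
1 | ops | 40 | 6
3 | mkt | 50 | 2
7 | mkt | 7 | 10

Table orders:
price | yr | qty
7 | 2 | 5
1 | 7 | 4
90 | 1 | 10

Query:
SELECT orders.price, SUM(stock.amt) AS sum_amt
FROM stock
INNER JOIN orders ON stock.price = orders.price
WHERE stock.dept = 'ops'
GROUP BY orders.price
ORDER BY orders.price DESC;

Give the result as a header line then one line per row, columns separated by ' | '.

After JOIN orders (3 rows):
stock.price | stock.dept | stock.qty | stock.amt | orders.price | orders.yr | orders.qty
90 | hr | 6 | 5 | 90 | 1 | 10
1 | ops | 40 | 6 | 1 | 7 | 4
7 | mkt | 7 | 10 | 7 | 2 | 5
After WHERE (1 rows):
stock.price | stock.dept | stock.qty | stock.amt | orders.price | orders.yr | orders.qty
1 | ops | 40 | 6 | 1 | 7 | 4
After GROUP BY (1 rows):
orders.price | sum_amt
1 | 6
After ORDER BY (1 rows):
orders.price | sum_amt
1 | 6

== RESULT ==
orders.price | sum_amt
1 | 6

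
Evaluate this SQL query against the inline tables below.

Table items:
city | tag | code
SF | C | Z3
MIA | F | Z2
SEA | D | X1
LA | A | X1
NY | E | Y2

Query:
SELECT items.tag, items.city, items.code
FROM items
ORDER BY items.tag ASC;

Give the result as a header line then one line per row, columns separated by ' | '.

== RESULT ==
items.tag | items.city | items.code
A | LA | X1
C | SF | Z3
D | SEA | X1
E | NY | Y2
F | MIA | Z2

Derivation:
After SELECT (5 rows):
items.tag | items.city | items.code
C | SF | Z3
F | MIA | Z2
D | SEA | X1
A | LA | X1
E | NY | Y2
After ORDER BY (5 rows):
items.tag | items.city | items.code
A | LA | X1
C | SF | Z3
D | SEA | X1
E | NY | Y2
F | MIA | Z2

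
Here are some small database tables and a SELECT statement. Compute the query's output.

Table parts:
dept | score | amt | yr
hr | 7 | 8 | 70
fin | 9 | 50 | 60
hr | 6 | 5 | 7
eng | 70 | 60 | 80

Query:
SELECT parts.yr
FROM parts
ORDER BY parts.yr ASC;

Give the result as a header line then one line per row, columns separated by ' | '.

== RESULT ==
parts.yr
7
60
70
80

Derivation:
After SELECT (4 rows):
parts.yr
70
60
7
80
After ORDER BY (4 rows):
parts.yr
7
60
70
80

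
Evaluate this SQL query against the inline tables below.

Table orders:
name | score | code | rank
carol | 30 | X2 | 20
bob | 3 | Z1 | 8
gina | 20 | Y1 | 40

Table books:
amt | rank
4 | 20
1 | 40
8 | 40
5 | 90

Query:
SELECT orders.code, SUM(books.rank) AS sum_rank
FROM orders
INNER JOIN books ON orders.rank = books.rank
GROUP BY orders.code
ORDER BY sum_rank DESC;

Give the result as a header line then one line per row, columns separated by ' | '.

After JOIN books (3 rows):
orders.name | orders.score | orders.code | orders.rank | books.amt | books.rank
carol | 30 | X2 | 20 | 4 | 20
gina | 20 | Y1 | 40 | 1 | 40
gina | 20 | Y1 | 40 | 8 | 40
After GROUP BY (2 rows):
orders.code | sum_rank
X2 | 20
Y1 | 80
After ORDER BY (2 rows):
orders.code | sum_rank
Y1 | 80
X2 | 20

== RESULT ==
orders.code | sum_rank
Y1 | 80
X2 | 20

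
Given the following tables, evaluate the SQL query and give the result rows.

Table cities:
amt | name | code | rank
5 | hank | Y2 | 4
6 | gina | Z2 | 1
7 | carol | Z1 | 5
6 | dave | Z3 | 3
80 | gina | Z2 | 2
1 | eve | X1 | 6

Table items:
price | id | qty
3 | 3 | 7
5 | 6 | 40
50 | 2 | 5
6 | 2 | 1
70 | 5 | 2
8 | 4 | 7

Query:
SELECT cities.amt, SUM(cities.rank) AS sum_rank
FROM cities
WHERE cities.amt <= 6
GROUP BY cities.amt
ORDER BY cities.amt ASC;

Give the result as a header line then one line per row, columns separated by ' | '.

== RESULT ==
cities.amt | sum_rank
1 | 6
5 | 4
6 | 4

Derivation:
After WHERE (4 rows):
cities.amt | cities.name | cities.code | cities.rank
5 | hank | Y2 | 4
6 | gina | Z2 | 1
6 | dave | Z3 | 3
1 | eve | X1 | 6
After GROUP BY (3 rows):
cities.amt | sum_rank
5 | 4
6 | 4
1 | 6
After ORDER BY (3 rows):
cities.amt | sum_rank
1 | 6
5 | 4
6 | 4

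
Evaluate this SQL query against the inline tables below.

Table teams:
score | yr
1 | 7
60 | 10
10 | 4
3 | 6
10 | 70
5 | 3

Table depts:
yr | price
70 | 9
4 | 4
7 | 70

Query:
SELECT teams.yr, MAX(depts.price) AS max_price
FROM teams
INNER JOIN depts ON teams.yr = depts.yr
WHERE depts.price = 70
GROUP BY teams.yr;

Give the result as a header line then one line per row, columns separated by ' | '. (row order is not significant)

== RESULT ==
teams.yr | max_price
7 | 70

Derivation:
After JOIN depts (3 rows):
teams.score | teams.yr | depts.yr | depts.price
1 | 7 | 7 | 70
10 | 4 | 4 | 4
10 | 70 | 70 | 9
After WHERE (1 rows):
teams.score | teams.yr | depts.yr | depts.price
1 | 7 | 7 | 70
After GROUP BY (1 rows):
teams.yr | max_price
7 | 70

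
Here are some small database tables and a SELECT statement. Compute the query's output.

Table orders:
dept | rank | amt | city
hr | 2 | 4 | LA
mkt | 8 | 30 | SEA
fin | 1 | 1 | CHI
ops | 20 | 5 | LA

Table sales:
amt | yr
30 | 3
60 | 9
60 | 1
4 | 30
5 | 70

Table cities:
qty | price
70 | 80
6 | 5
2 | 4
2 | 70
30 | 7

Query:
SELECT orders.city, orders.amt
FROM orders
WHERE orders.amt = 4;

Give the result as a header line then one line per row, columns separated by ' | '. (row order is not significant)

After WHERE (1 rows):
orders.dept | orders.rank | orders.amt | orders.city
hr | 2 | 4 | LA
After SELECT (1 rows):
orders.city | orders.amt
LA | 4

== RESULT ==
orders.city | orders.amt
LA | 4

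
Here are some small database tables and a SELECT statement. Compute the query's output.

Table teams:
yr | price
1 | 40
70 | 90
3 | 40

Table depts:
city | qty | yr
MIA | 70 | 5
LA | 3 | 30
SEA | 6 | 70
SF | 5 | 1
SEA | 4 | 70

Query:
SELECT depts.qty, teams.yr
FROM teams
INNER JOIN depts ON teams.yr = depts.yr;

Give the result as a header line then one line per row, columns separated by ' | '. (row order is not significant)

== RESULT ==
depts.qty | teams.yr
5 | 1
6 | 70
4 | 70

Derivation:
After JOIN depts (3 rows):
teams.yr | teams.price | depts.city | depts.qty | depts.yr
1 | 40 | SF | 5 | 1
70 | 90 | SEA | 6 | 70
70 | 90 | SEA | 4 | 70
After SELECT (3 rows):
depts.qty | teams.yr
5 | 1
6 | 70
4 | 70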